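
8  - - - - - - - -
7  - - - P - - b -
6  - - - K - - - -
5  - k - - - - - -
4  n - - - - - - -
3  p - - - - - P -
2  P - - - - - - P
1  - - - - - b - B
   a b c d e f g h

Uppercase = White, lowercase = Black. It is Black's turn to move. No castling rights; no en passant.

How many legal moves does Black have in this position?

Black to move; king on b5.
In check: no.
Legal moves: Bh8, Bf8+, Bh6, Bf6, Be5+, Bd4, Bc3, Bb2, Ba1, Kb6, Ka6, Ka5, Kc4, Kb4, Nb6, Nc5, Nc3, Nb2, Bc4, Bh3, Bd3, Bg2, Be2.
Count: 23.

23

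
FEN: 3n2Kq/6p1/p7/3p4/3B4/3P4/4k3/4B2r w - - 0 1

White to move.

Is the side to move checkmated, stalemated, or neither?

checkmate

White to move; white king on g8.
In check: yes, from the black queen on h8.
King squares — f7: attacked by Nd8; g7: attacked by Qh8; h7: attacked by Rh1; f8: attacked by Qh8; h8: attacked by Rh1.
Legal moves for White: none.
In check with no legal moves → checkmate.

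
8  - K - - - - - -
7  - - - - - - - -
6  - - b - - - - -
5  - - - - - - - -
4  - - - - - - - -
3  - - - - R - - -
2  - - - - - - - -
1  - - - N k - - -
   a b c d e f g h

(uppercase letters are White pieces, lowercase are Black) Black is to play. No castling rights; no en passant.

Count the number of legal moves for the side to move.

3

Black to move; king on e1.
In check: yes, from the white rook on e3.
Legal moves: Kd2, Kf1, Kxd1.
Count: 3.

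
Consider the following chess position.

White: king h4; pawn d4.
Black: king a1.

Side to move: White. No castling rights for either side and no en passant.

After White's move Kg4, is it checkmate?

After Kg4: black king on a1; in check: no.
Black is not in check, so this cannot be checkmate.

no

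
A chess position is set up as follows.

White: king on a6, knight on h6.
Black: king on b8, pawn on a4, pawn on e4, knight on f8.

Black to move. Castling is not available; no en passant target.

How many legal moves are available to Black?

Black to move; king on b8.
In check: no.
Legal moves: Nh7, Nd7, Ng6, Ne6, Kc8, Ka8, Kc7, e3, a3.
Count: 9.

9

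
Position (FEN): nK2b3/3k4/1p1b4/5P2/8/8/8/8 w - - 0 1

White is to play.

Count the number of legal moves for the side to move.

3

White to move; king on b8.
In check: yes, from the black bishop on d6.
Legal moves: Kxa8, Kb7, Ka7.
Count: 3.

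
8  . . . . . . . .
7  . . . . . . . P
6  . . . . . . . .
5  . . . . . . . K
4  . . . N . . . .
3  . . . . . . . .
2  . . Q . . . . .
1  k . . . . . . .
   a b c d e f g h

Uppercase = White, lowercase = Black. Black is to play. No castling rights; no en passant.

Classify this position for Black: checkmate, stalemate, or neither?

Black to move; black king on a1.
In check: no.
King squares — b1: attacked by Qc2; a2: attacked by Qc2; b2: attacked by Qc2.
Legal moves for Black: none.
Not in check and no legal moves → stalemate.

stalemate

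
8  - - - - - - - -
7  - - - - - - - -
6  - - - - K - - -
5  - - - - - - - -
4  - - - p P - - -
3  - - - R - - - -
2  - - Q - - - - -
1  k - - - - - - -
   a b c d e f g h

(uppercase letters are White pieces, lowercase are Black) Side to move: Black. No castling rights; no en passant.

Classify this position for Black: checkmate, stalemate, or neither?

stalemate

Black to move; black king on a1.
In check: no.
King squares — b1: attacked by Qc2; a2: attacked by Qc2; b2: attacked by Qc2.
Legal moves for Black: none.
Not in check and no legal moves → stalemate.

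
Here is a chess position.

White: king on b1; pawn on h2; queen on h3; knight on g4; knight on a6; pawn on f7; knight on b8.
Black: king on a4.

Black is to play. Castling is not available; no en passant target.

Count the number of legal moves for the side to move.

2

Black to move; king on a4.
In check: no.
Legal moves: Kb5, Ka5.
Count: 2.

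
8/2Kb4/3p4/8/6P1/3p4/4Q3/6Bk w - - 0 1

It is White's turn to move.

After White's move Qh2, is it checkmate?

yes

After Qh2: black king on h1; in check: yes, from the white queen on h2.
King squares — g1: attacked by Qh2; g2: attacked by Qh2; h2: attacked by Bg1.
Black has no legal moves → checkmate.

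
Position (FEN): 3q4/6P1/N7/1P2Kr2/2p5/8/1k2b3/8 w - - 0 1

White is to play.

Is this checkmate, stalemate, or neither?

neither

White to move; white king on e5.
In check: yes, from the black rook on f5.
Legal moves for White: Ke6, Kxf5, Ke4.
White is in check but has 3 legal moves → neither.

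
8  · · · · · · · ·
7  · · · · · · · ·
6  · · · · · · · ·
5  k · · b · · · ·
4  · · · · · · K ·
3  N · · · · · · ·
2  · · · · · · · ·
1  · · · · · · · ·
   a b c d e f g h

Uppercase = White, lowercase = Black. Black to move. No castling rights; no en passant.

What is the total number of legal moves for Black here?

Black to move; king on a5.
In check: no.
Legal moves: Bg8, Ba8, Bf7, Bb7, Be6+, Bc6, Be4, Bc4, Bf3+, Bb3, Bg2, Ba2, Bh1, Kb6, Ka6, Kb4, Ka4.
Count: 17.

17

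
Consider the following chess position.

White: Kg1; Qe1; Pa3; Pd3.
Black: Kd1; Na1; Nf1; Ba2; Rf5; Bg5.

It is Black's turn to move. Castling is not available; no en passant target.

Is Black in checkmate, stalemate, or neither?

neither

Black to move; black king on d1.
In check: yes, from the white queen on e1.
King squares — c1: attacked by Qe1; e1: available; c2: available; d2: attacked by Qe1; e2: attacked by Qe1.
Legal moves for Black: Kc2, Kxe1.
Black is in check but has 2 legal moves → neither.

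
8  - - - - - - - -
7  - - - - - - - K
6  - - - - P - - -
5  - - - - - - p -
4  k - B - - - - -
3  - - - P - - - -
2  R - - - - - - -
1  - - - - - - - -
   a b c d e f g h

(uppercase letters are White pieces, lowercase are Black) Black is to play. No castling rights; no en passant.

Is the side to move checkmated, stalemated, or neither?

neither

Black to move; black king on a4.
In check: yes, from the white rook on a2.
King squares — a3: attacked by Ra2; b3: attacked by Bc4; b4: available; a5: attacked by Ra2; b5: attacked by Bc4.
Legal moves for Black: Kb4.
Black is in check but has 1 legal move → neither.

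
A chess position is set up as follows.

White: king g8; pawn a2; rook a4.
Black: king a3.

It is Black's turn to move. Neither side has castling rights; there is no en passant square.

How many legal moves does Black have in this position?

Black to move; king on a3.
In check: yes, from the white rook on a4.
Legal moves: Kxa4, Kb2.
Count: 2.

2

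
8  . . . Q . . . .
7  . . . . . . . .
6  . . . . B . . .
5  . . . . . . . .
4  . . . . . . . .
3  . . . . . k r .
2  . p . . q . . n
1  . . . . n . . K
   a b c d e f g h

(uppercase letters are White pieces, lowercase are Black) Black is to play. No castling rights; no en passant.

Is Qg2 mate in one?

After Qg2: white king on h1; in check: yes, from the black queen on g2.
King squares — g1: attacked by Qg2; g2: attacked by Ne1; h2: attacked by Qg2.
White has no legal moves → checkmate.

yes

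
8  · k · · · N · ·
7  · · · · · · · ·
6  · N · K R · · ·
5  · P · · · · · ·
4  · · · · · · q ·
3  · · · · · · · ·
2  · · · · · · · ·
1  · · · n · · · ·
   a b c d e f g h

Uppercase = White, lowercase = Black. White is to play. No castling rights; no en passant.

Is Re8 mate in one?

After Re8: black king on b8; in check: yes, from the white rook on e8.
Black has 3 legal replies: Kb7, Ka7, Qc8.
In check but a legal move exists → not checkmate.

no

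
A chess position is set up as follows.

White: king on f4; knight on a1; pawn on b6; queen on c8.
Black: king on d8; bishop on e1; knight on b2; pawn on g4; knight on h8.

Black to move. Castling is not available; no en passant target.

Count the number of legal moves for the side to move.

2

Black to move; king on d8.
In check: yes, from the white queen on c8.
Legal moves: Kxc8, Ke7.
Count: 2.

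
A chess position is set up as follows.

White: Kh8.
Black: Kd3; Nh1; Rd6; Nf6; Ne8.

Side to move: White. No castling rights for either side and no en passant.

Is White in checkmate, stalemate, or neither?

stalemate

White to move; white king on h8.
In check: no.
King squares — g7: attacked by Ne8; h7: attacked by Nf6; g8: attacked by Nf6.
Legal moves for White: none.
Not in check and no legal moves → stalemate.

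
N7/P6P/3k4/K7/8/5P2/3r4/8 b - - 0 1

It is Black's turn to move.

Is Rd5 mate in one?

no

After Rd5: white king on a5; in check: yes, from the black rook on d5.
White has 4 legal replies: Kb6, Ka6, Kb4, Ka4.
In check but a legal move exists → not checkmate.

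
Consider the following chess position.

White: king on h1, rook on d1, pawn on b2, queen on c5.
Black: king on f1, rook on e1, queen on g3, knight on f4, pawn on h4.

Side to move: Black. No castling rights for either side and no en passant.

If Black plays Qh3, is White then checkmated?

yes

After Qh3: white king on h1; in check: yes, from the black queen on h3.
King squares — g1: attacked by Kf1; g2: attacked by Kf1; h2: attacked by Qh3.
White has no legal moves → checkmate.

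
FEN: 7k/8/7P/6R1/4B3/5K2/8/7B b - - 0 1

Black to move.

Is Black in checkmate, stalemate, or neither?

Black to move; black king on h8.
In check: no.
King squares — g7: attacked by Rg5; h7: attacked by Be4; g8: attacked by Rg5.
Legal moves for Black: none.
Not in check and no legal moves → stalemate.

stalemate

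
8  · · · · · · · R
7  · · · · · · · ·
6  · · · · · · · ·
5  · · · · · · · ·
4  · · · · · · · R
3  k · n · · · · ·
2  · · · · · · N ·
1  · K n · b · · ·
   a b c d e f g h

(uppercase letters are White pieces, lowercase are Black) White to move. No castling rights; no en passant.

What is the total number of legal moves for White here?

3

White to move; king on b1.
In check: yes, from the black knight on c3.
Legal moves: Kc2, Kxc1, Ka1.
Count: 3.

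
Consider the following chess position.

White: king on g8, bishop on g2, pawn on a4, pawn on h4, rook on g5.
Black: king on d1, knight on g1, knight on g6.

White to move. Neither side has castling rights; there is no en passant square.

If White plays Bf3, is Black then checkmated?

no

After Bf3: black king on d1; in check: yes, from the white bishop on f3.
Black has 6 legal replies: Kd2, Kc2, Ke1, Kc1, Nxf3, Ne2.
In check but a legal move exists → not checkmate.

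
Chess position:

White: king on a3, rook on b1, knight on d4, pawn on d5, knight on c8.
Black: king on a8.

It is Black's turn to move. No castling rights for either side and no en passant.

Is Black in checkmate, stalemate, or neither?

stalemate

Black to move; black king on a8.
In check: no.
King squares — a7: attacked by Nc8; b7: attacked by Rb1; b8: attacked by Rb1.
Legal moves for Black: none.
Not in check and no legal moves → stalemate.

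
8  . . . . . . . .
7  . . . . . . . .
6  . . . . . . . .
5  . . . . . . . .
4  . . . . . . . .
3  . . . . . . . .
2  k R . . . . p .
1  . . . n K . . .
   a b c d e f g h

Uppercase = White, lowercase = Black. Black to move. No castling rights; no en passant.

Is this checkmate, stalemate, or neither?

neither

Black to move; black king on a2.
In check: yes, from the white rook on b2.
King squares — a1: available; b1: attacked by Rb2; b2: available; a3: available; b3: attacked by Rb2.
Legal moves for Black: Ka3, Kxb2, Ka1, Nxb2.
Black is in check but has 4 legal moves → neither.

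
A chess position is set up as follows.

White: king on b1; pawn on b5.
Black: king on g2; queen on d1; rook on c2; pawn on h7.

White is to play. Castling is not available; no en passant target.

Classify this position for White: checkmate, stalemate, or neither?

White to move; white king on b1.
In check: yes, from the black queen on d1.
King squares — a1: attacked by Qd1; c1: attacked by Qd1; a2: attacked by Rc2; b2: attacked by Rc2; c2: attacked by Qd1.
Legal moves for White: none.
In check with no legal moves → checkmate.

checkmate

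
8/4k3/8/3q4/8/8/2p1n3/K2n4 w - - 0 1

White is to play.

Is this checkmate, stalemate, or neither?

White to move; white king on a1.
In check: no.
King squares — b1: attacked by Pc2; a2: attacked by Qd5; b2: attacked by Nd1.
Legal moves for White: none.
Not in check and no legal moves → stalemate.

stalemate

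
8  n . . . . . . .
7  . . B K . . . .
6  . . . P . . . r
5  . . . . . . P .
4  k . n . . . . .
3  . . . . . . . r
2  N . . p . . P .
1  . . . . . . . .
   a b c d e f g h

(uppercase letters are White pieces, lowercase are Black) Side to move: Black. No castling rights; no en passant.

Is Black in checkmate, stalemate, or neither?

neither

Black to move; black king on a4.
In check: no.
Legal moves for Black include: Nxc7, Nab6+, Rh8, Rh7+, Rg6, Rf6, Re6, Rxd6+, R6h5, R6h4, Nxd6, Ncb6+, Ne5+, Na5, Ne3, Na3, Nb2, Kb5, ... (list truncated; more exist).
Black has legal moves and is not in check → neither.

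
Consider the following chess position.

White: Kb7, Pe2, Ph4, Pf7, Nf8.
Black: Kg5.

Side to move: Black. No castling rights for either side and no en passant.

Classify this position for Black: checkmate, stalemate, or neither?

Black to move; black king on g5.
In check: yes, from the white pawn on h4.
King squares — f4: available; g4: available; h4: available; f5: available; h5: available; f6: available; g6: attacked by Nf8; h6: available.
Legal moves for Black: Kh6, Kf6, Kh5, Kf5, Kxh4, Kg4, Kf4.
Black is in check but has 7 legal moves → neither.

neither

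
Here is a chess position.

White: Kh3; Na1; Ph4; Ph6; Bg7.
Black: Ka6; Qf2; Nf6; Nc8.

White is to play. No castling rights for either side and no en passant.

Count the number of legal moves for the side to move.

7

White to move; king on h3.
In check: no.
Legal moves: Bh8, Bf8, Bxf6, Nb3, Nc2, h7, h5.
Count: 7.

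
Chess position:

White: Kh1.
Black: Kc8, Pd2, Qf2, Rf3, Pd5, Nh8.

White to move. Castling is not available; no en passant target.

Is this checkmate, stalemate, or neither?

stalemate

White to move; white king on h1.
In check: no.
King squares — g1: attacked by Qf2; g2: attacked by Qf2; h2: attacked by Qf2.
Legal moves for White: none.
Not in check and no legal moves → stalemate.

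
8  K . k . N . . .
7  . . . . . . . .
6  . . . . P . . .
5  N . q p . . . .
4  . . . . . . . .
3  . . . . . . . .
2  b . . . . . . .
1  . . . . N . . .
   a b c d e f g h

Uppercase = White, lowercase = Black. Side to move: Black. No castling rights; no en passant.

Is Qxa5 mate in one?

yes

After Qxa5: white king on a8; in check: yes, from the black queen on a5.
King squares — a7: attacked by Qa5; b7: attacked by Kc8; b8: attacked by Kc8.
White has no legal moves → checkmate.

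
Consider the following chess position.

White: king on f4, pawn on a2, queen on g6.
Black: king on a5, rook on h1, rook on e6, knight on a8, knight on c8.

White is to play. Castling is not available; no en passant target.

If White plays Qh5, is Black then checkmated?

no

After Qh5: black king on a5; in check: yes, from the white queen on h5.
Black has 6 legal replies: Kb6, Ka6, Kb4, Ka4, Re5, Rxh5.
In check but a legal move exists → not checkmate.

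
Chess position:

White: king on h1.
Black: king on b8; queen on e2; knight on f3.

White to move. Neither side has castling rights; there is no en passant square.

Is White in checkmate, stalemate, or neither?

stalemate

White to move; white king on h1.
In check: no.
King squares — g1: attacked by Nf3; g2: attacked by Qe2; h2: attacked by Qe2.
Legal moves for White: none.
Not in check and no legal moves → stalemate.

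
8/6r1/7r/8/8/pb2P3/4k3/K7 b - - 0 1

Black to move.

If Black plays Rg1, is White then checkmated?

yes

After Rg1: white king on a1; in check: yes, from the black rook on g1.
King squares — b1: attacked by Rg1; a2: attacked by Bb3; b2: attacked by Pa3.
White has no legal moves → checkmate.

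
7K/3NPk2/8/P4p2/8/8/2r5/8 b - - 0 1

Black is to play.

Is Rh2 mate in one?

After Rh2: white king on h8; in check: yes, from the black rook on h2.
King squares — g7: attacked by Kf7; h7: attacked by Rh2; g8: attacked by Kf7.
White has no legal moves → checkmate.

yes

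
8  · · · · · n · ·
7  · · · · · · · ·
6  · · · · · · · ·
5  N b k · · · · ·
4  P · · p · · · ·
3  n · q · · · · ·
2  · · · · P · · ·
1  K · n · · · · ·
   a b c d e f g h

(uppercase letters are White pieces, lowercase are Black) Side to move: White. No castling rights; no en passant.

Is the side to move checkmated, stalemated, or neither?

White to move; white king on a1.
In check: yes, from the black queen on c3.
King squares — b1: attacked by Na3; a2: attacked by Nc1; b2: attacked by Qc3.
Legal moves for White: none.
In check with no legal moves → checkmate.

checkmate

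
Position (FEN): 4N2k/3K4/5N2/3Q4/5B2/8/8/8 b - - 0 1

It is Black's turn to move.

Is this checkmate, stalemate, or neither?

Black to move; black king on h8.
In check: no.
King squares — g7: attacked by Ne8; h7: attacked by Nf6; g8: attacked by Qd5.
Legal moves for Black: none.
Not in check and no legal moves → stalemate.

stalemate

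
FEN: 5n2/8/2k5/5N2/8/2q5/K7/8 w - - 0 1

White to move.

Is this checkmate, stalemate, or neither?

White to move; white king on a2.
In check: no.
Legal moves for White: Ng7, Ne7+, Nh6, Nd6, Nh4, Nd4+, Ng3, Ne3, Kb1.
White has 9 legal moves and is not in check → neither.

neither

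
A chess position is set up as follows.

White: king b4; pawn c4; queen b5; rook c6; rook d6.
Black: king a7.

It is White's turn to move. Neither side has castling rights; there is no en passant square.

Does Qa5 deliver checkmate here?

After Qa5: black king on a7; in check: yes, from the white queen on a5.
Black has 2 legal replies: Kb8, Kb7.
In check but a legal move exists → not checkmate.

no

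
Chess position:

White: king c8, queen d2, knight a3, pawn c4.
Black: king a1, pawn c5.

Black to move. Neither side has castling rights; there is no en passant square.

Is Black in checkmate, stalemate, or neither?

Black to move; black king on a1.
In check: no.
King squares — b1: attacked by Na3; a2: attacked by Qd2; b2: attacked by Qd2.
Legal moves for Black: none.
Not in check and no legal moves → stalemate.

stalemate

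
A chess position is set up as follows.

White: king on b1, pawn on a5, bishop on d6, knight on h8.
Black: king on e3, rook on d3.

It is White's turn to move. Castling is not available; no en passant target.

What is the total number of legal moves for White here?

19

White to move; king on b1.
In check: no.
Legal moves: Nf7, Ng6, Bf8, Bb8, Be7, Bc7, Be5, Bc5+, Bf4+, Bb4, Bg3, Ba3, Bh2, Kc2, Kb2, Ka2, Kc1, Ka1, a6.
Count: 19.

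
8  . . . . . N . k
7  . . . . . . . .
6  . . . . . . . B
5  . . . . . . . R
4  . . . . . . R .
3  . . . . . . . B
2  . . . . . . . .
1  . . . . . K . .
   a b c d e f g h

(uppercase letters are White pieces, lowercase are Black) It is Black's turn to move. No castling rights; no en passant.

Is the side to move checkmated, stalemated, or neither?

stalemate

Black to move; black king on h8.
In check: no.
King squares — g7: attacked by Rg4; h7: attacked by Nf8; g8: attacked by Rg4.
Legal moves for Black: none.
Not in check and no legal moves → stalemate.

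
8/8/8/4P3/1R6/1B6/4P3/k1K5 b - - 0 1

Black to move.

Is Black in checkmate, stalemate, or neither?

stalemate

Black to move; black king on a1.
In check: no.
King squares — b1: attacked by Kc1; a2: attacked by Bb3; b2: attacked by Kc1.
Legal moves for Black: none.
Not in check and no legal moves → stalemate.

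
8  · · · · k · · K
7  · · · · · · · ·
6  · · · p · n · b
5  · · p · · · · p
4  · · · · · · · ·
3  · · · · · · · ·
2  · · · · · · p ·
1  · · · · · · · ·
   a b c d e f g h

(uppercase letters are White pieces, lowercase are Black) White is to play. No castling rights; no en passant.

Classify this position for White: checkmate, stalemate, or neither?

stalemate

White to move; white king on h8.
In check: no.
King squares — g7: attacked by Bh6; h7: attacked by Nf6; g8: attacked by Nf6.
Legal moves for White: none.
Not in check and no legal moves → stalemate.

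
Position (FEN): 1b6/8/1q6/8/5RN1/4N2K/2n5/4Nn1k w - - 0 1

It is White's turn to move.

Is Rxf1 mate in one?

yes

After Rxf1: black king on h1; in check: yes, from the white rook on f1.
King squares — g1: attacked by Rf1; g2: attacked by Ne1; h2: attacked by Kh3.
Black has no legal moves → checkmate.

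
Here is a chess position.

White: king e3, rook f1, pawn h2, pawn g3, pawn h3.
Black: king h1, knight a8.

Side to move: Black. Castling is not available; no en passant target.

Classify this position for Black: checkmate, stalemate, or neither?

Black to move; black king on h1.
In check: yes, from the white rook on f1.
King squares — g1: attacked by Rf1; g2: available; h2: available.
Legal moves for Black: Kxh2, Kg2.
Black is in check but has 2 legal moves → neither.

neither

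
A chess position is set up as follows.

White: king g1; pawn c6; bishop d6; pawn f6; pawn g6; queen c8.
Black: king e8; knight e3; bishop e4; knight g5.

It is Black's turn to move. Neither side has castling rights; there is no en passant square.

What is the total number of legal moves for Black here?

Black to move; king on e8.
In check: yes, from the white queen on c8.
Legal moves: none.
Count: 0.

0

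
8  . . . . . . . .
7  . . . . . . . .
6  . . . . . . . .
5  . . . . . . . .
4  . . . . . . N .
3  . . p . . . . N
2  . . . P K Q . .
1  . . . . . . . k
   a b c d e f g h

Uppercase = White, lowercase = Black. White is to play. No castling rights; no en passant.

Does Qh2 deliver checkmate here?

After Qh2: black king on h1; in check: yes, from the white queen on h2.
King squares — g1: attacked by Qh2; g2: attacked by Qh2; h2: attacked by Ng4.
Black has no legal moves → checkmate.

yes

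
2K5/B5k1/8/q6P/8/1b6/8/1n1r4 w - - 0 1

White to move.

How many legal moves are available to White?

White to move; king on c8.
In check: no.
Legal moves: Kb8, Kb7, Bb8, Bb6, Bc5, Bd4+, Be3, Bf2, Bg1, h6+.
Count: 10.

10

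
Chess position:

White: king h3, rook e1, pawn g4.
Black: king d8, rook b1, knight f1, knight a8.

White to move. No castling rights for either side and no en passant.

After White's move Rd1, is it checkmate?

After Rd1: black king on d8; in check: yes, from the white rook on d1.
Black has 6 legal replies: Ke8, Kc8, Ke7, Kc7, Nd2, Rxd1.
In check but a legal move exists → not checkmate.

no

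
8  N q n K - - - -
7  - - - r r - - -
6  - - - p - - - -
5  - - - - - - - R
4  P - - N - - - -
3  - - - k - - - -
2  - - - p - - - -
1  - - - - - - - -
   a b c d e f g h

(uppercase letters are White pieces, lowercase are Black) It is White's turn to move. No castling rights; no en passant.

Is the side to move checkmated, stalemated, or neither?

White to move; white king on d8.
In check: yes, from the black rook on d7.
King squares — c7: attacked by Rd7; d7: attacked by Re7; e7: attacked by Rd7; c8: attacked by Qb8; e8: attacked by Re7.
Legal moves for White: none.
In check with no legal moves → checkmate.

checkmate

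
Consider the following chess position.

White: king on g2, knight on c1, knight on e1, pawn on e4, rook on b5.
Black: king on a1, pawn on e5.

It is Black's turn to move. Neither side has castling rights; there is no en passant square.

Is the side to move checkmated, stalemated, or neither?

Black to move; black king on a1.
In check: no.
King squares — b1: attacked by Rb5; a2: attacked by Nc1; b2: attacked by Rb5.
Legal moves for Black: none.
Not in check and no legal moves → stalemate.

stalemate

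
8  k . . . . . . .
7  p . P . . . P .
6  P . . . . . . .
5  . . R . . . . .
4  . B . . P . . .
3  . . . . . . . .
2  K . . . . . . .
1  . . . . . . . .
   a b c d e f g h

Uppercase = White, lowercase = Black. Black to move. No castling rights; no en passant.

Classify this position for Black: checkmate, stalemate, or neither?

stalemate

Black to move; black king on a8.
In check: no.
King squares — a7: own pawn; b7: attacked by Pa6; b8: attacked by Pc7.
Legal moves for Black: none.
Not in check and no legal moves → stalemate.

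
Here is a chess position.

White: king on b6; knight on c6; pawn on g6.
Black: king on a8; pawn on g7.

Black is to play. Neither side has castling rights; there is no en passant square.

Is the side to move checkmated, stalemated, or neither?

Black to move; black king on a8.
In check: no.
King squares — a7: attacked by Kb6; b7: attacked by Kb6; b8: attacked by Nc6.
Legal moves for Black: none.
Not in check and no legal moves → stalemate.

stalemate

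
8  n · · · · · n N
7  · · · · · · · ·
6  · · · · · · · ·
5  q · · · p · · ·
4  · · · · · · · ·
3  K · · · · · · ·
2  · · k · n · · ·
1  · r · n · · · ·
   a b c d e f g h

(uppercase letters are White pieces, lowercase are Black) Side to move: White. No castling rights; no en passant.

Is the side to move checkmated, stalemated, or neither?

White to move; white king on a3.
In check: yes, from the black queen on a5.
King squares — a2: attacked by Qa5; b2: attacked by Rb1; b3: attacked by Rb1; a4: attacked by Qa5; b4: attacked by Rb1.
Legal moves for White: none.
In check with no legal moves → checkmate.

checkmate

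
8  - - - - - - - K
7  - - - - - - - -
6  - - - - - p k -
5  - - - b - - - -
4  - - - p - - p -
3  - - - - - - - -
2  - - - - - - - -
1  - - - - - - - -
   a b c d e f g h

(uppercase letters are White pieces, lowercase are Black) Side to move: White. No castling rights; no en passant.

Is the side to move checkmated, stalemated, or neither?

stalemate

White to move; white king on h8.
In check: no.
King squares — g7: attacked by Kg6; h7: attacked by Kg6; g8: attacked by Bd5.
Legal moves for White: none.
Not in check and no legal moves → stalemate.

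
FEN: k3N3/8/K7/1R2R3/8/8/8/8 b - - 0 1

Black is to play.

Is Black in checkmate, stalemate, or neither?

stalemate

Black to move; black king on a8.
In check: no.
King squares — a7: attacked by Ka6; b7: attacked by Rb5; b8: attacked by Rb5.
Legal moves for Black: none.
Not in check and no legal moves → stalemate.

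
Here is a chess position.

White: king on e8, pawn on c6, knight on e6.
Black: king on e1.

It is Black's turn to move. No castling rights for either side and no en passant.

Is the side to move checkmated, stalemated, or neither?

Black to move; black king on e1.
In check: no.
Legal moves for Black: Kf2, Ke2, Kd2, Kf1, Kd1.
Black has 5 legal moves and is not in check → neither.

neither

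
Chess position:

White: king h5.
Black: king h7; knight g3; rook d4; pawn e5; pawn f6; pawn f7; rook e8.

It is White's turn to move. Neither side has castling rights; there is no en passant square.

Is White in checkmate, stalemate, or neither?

White to move; white king on h5.
In check: yes, from the black knight on g3.
King squares — g4: attacked by Rd4; h4: attacked by Rd4; g5: attacked by Pf6; g6: attacked by Pf7; h6: attacked by Kh7.
Legal moves for White: none.
In check with no legal moves → checkmate.

checkmate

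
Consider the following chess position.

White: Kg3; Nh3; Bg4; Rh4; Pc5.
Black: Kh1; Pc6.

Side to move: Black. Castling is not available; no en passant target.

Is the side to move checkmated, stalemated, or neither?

Black to move; black king on h1.
In check: no.
King squares — g1: attacked by Nh3; g2: attacked by Kg3; h2: attacked by Kg3.
Legal moves for Black: none.
Not in check and no legal moves → stalemate.

stalemate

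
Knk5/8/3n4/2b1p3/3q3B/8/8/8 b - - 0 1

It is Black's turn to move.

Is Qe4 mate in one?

After Qe4: white king on a8; in check: yes, from the black queen on e4.
King squares — a7: attacked by Bc5; b7: attacked by Qe4; b8: attacked by Kc8.
White has no legal moves → checkmate.

yes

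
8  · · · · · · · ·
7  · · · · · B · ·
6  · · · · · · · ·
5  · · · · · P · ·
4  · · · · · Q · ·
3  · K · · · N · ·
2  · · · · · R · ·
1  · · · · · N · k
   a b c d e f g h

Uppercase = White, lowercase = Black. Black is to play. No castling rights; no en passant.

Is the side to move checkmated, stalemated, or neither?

stalemate

Black to move; black king on h1.
In check: no.
King squares — g1: attacked by Nf3; g2: attacked by Rf2; h2: attacked by Nf1.
Legal moves for Black: none.
Not in check and no legal moves → stalemate.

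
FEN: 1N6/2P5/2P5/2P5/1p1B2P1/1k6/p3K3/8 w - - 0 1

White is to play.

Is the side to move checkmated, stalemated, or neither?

neither

White to move; white king on e2.
In check: no.
Legal moves for White include: Nd7, Na6, Bh8, Bg7, Bf6, Be5, Be3, Bc3, Bf2, Bb2, Bg1, Ba1, Kf3, Ke3, Kd3, Kf2, Kd2, Kf1, ... (list truncated; more exist).
White has legal moves and is not in check → neither.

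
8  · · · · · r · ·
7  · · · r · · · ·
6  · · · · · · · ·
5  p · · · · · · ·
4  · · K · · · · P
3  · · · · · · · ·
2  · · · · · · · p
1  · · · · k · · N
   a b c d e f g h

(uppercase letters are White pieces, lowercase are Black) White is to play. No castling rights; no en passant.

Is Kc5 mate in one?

After Kc5: black king on e1; in check: no.
Black is not in check, so this cannot be checkmate.

no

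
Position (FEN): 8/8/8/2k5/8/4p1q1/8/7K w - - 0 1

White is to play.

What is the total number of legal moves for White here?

0

White to move; king on h1.
In check: no.
Legal moves: none.
Count: 0.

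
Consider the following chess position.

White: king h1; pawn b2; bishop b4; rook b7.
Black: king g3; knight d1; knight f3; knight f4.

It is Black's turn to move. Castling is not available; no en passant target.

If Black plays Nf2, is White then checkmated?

yes

After Nf2: white king on h1; in check: yes, from the black knight on f2.
King squares — g1: attacked by Nf3; g2: attacked by Kg3; h2: attacked by Nf3.
White has no legal moves → checkmate.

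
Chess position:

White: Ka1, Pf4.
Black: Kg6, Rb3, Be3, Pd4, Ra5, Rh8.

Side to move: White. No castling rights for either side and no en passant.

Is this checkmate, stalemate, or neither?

White to move; white king on a1.
In check: yes, from the black rook on a5.
King squares — b1: attacked by Rb3; a2: attacked by Ra5; b2: attacked by Rb3.
Legal moves for White: none.
In check with no legal moves → checkmate.

checkmate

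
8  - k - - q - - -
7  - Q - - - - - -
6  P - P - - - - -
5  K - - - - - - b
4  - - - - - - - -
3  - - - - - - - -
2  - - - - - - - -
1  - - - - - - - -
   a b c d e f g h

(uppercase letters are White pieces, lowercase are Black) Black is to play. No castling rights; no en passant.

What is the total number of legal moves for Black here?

Black to move; king on b8.
In check: yes, from the white queen on b7.
Legal moves: none.
Count: 0.

0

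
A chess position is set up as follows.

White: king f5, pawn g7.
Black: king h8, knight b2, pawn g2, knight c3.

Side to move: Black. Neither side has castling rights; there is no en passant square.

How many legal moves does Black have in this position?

Black to move; king on h8.
In check: yes, from the white pawn on g7.
Legal moves: Kg8, Kh7, Kxg7.
Count: 3.

3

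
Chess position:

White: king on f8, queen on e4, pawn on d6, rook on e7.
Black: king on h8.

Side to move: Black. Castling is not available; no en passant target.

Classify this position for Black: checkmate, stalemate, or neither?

stalemate

Black to move; black king on h8.
In check: no.
King squares — g7: attacked by Re7; h7: attacked by Qe4; g8: attacked by Kf8.
Legal moves for Black: none.
Not in check and no legal moves → stalemate.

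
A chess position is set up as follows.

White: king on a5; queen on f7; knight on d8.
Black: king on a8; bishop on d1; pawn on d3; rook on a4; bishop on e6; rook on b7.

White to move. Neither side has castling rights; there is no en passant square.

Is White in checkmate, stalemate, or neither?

checkmate

White to move; white king on a5.
In check: yes, from the black rook on a4.
King squares — a4: attacked by Bd1; b4: attacked by Ra4; b5: attacked by Rb7; a6: attacked by Ra4; b6: attacked by Rb7.
Legal moves for White: none.
In check with no legal moves → checkmate.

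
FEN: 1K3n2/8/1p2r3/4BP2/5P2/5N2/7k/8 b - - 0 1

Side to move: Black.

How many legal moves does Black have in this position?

Black to move; king on h2.
In check: yes, from the white knight on f3.
Legal moves: Kh3, Kg3, Kg2, Kh1.
Count: 4.

4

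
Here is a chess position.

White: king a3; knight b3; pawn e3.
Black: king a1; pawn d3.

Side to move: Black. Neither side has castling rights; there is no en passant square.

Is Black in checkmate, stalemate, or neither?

Black to move; black king on a1.
In check: yes, from the white knight on b3.
King squares — b1: available; a2: attacked by Ka3; b2: attacked by Ka3.
Legal moves for Black: Kb1.
Black is in check but has 1 legal move → neither.

neither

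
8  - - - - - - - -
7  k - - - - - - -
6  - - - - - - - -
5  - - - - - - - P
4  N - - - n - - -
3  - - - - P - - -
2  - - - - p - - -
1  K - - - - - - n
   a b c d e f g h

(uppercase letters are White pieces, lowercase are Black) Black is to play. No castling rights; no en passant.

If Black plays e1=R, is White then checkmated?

After e1=R: white king on a1; in check: yes, from the black rook on e1.
White has 2 legal replies: Kb2, Ka2.
In check but a legal move exists → not checkmate.

no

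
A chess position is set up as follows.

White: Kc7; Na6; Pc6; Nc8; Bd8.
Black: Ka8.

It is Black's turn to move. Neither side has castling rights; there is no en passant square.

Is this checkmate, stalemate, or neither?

Black to move; black king on a8.
In check: no.
King squares — a7: attacked by Nc8; b7: attacked by Pc6; b8: attacked by Na6.
Legal moves for Black: none.
Not in check and no legal moves → stalemate.

stalemate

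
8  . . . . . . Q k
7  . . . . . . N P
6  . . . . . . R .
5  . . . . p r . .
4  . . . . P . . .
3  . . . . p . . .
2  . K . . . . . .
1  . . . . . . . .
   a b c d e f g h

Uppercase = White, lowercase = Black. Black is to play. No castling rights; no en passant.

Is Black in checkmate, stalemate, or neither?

checkmate

Black to move; black king on h8.
In check: yes, from the white queen on g8.
King squares — g7: attacked by Rg6; h7: attacked by Qg8; g8: attacked by Ph7.
Legal moves for Black: none.
In check with no legal moves → checkmate.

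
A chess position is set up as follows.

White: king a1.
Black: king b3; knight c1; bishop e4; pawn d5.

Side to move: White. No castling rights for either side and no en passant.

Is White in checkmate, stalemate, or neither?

White to move; white king on a1.
In check: no.
King squares — b1: attacked by Be4; a2: attacked by Nc1; b2: attacked by Kb3.
Legal moves for White: none.
Not in check and no legal moves → stalemate.

stalemate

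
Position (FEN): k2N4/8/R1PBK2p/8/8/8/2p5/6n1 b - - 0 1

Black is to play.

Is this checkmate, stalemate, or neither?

checkmate

Black to move; black king on a8.
In check: yes, from the white rook on a6.
King squares — a7: attacked by Ra6; b7: attacked by Pc6; b8: attacked by Bd6.
Legal moves for Black: none.
In check with no legal moves → checkmate.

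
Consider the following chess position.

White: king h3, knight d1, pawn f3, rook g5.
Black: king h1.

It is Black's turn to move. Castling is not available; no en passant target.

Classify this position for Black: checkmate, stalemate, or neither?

Black to move; black king on h1.
In check: no.
King squares — g1: attacked by Rg5; g2: attacked by Kh3; h2: attacked by Kh3.
Legal moves for Black: none.
Not in check and no legal moves → stalemate.

stalemate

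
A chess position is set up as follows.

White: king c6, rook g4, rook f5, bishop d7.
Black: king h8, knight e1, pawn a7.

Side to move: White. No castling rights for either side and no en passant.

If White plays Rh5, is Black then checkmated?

After Rh5: black king on h8; in check: yes, from the white rook on h5.
King squares — g7: attacked by Rg4; h7: attacked by Rh5; g8: attacked by Rg4.
Black has no legal moves → checkmate.

yes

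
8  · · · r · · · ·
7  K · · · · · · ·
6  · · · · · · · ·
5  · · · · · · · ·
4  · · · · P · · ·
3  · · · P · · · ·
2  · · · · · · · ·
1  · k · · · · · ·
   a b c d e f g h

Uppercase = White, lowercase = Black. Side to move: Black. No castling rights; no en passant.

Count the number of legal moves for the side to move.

Black to move; king on b1.
In check: no.
Legal moves: Rh8, Rg8, Rf8, Re8, Rc8, Rb8, Ra8+, Rd7+, Rd6, Rd5, Rd4, Rxd3, Kc2, Kb2, Ka2, Kc1, Ka1.
Count: 17.

17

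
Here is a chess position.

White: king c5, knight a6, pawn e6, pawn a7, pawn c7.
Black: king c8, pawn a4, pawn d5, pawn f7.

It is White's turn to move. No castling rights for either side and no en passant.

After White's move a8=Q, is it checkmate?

yes

After a8=Q: black king on c8; in check: yes, from the white queen on a8.
King squares — b7: attacked by Qa8; c7: attacked by Na6; d7: attacked by Pe6; b8: attacked by Na6; d8: attacked by Pc7.
Black has no legal moves → checkmate.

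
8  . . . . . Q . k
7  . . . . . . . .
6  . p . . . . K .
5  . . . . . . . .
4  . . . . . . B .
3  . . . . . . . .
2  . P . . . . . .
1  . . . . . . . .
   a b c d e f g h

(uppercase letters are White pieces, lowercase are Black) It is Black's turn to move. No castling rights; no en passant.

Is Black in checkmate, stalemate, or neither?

Black to move; black king on h8.
In check: yes, from the white queen on f8.
King squares — g7: attacked by Kg6; h7: attacked by Kg6; g8: attacked by Qf8.
Legal moves for Black: none.
In check with no legal moves → checkmate.

checkmate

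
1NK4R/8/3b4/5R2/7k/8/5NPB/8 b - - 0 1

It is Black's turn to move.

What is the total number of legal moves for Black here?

0

Black to move; king on h4.
In check: yes, from the white rook on h8.
Legal moves: none.
Count: 0.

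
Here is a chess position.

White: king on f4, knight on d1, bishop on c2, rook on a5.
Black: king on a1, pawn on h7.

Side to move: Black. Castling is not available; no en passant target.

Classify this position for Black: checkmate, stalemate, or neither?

checkmate

Black to move; black king on a1.
In check: yes, from the white rook on a5.
King squares — b1: attacked by Bc2; a2: attacked by Ra5; b2: attacked by Nd1.
Legal moves for Black: none.
In check with no legal moves → checkmate.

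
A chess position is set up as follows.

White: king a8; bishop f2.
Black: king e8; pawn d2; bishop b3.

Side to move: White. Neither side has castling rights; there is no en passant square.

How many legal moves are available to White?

White to move; king on a8.
In check: no.
Legal moves: Kb8, Kb7, Ka7, Ba7, Bb6, Bc5, Bh4, Bd4, Bg3, Be3, Bg1, Be1.
Count: 12.

12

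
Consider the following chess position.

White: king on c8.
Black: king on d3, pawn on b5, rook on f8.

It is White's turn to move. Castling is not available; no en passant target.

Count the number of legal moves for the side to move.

3

White to move; king on c8.
In check: yes, from the black rook on f8.
Legal moves: Kd7, Kc7, Kb7.
Count: 3.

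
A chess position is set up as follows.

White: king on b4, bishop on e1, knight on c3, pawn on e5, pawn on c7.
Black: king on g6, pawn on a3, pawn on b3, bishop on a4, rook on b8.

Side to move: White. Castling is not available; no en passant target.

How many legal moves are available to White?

10

White to move; king on b4.
In check: yes, from the black rook on b8.
Legal moves: Kc5, Ka5, Kc4, Kxa4, Kxa3, Nb5, cxb8=Q, cxb8=R, cxb8=B, cxb8=N.
Count: 10.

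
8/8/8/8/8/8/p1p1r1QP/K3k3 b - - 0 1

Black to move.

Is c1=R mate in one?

yes

After c1=R: white king on a1; in check: yes, from the black rook on c1.
King squares — b1: attacked by Rc1; a2: attacked by Re2; b2: attacked by Re2.
White has no legal moves → checkmate.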